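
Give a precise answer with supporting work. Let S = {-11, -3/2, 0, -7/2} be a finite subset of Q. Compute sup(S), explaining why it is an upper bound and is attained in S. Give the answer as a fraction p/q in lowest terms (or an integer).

S is finite, so sup(S) = max(S).
Sorted decreasing:
0, -3/2, -7/2, -11
The extremum is 0.
For every x in S, x <= 0. And 0 is in S, so it is attained.
Therefore sup(S) = 0.

0


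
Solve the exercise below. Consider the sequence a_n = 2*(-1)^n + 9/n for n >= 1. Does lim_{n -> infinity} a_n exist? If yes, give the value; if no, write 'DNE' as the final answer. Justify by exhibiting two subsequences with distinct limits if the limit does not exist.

Examine the behaviour of a_n along subsequences.
a_{2k} = 2 + 9/(2k) -> 2. a_{2k+1} = -2 + 9/(2k+1) -> -2.
Since these two subsequential limits are 2 and -2, distinct, the full sequence cannot converge (a convergent sequence has all subsequences tending to the same limit). So lim a_n does not exist.

DNE


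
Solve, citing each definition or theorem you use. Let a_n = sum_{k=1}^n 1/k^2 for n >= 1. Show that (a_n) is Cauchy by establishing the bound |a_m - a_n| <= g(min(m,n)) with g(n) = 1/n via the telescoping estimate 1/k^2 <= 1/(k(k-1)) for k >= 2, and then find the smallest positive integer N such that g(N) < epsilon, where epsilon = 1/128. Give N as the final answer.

For m > n >= 1: |a_m - a_n| = sum_{k=n+1}^m 1/k^2.
Use 1/k^2 <= 1/(k(k-1)) = 1/(k-1) - 1/k for k >= 2:
sum_{k=n+1}^m 1/k^2 <= sum_{k=n+1}^m (1/(k-1) - 1/k) = 1/n - 1/m <= 1/n.
By symmetry the same bound holds with n,m swapped, so |a_m - a_n| <= 1/min(m,n) = g(min(m,n)). Since g(n) -> 0, (a_n) is Cauchy.
Now solve g(N) < 1/128: 1/N < 1/128 <=> N > 1/(1/128) = 128.
The smallest integer strictly greater than 128 is N = 129.
Check: g(129) = 1/129 < 1/128; g(128) = 1/128 >= 1/128. So N = 129.

129


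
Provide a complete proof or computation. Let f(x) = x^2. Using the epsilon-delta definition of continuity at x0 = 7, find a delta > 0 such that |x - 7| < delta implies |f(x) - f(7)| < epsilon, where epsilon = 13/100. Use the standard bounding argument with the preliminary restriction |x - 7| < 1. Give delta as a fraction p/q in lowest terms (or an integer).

Factor: |x^2 - (7)^2| = |x - 7| * |x + 7|.
Impose |x - 7| < 1 first. Then |x + 7| = |(x - 7) + 2*(7)| <= |x - 7| + 2*|7| < 1 + 14 = 15.
So |x^2 - (7)^2| < delta * 15.
We need delta * 15 <= 13/100, i.e. delta <= 13/100/15 = 13/1500.
Since 13/1500 < 1, this is tighter than 1; take delta = 13/1500.
So delta = 13/1500 works.

13/1500


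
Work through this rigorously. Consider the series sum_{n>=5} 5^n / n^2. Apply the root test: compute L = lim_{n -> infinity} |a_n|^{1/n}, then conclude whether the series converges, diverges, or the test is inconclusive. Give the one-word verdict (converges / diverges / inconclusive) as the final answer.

Let a_n denote the general term. Form |a_n|^(1/n) and simplify:
|a_n|^(1/n) = 5/n^(2/n)
Take the limit as n -> infinity: L = 5.
Since L = 5 > 1, the root test implies divergence.

diverges


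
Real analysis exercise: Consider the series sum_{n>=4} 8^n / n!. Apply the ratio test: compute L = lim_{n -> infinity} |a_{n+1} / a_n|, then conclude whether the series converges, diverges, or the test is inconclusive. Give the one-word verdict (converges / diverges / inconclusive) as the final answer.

Let a_n denote the general term. Form the ratio a_{n+1}/a_n and simplify:
a_{n+1}/a_n = 8/(n + 1)
Take the limit as n -> infinity: L = 0.
Since L = 0 < 1, the ratio test implies the series converges.

converges


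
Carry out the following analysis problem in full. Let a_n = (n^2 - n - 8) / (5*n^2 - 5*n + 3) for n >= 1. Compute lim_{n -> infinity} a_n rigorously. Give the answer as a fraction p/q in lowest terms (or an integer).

Divide numerator and denominator by n^2, the highest power:
numerator / n^2 = 1 - 1/n - 8/n^2
denominator / n^2 = 5 - 5/n + 3/n^2
As n -> infinity, all terms of the form c/n^k (k >= 1) tend to 0.
So numerator / n^2 -> 1 and denominator / n^2 -> 5.
Therefore lim a_n = 1/5.

1/5


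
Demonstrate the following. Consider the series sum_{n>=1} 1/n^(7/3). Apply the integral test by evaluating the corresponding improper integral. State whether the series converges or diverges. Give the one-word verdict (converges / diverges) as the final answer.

Let f(x) = x^(-7/3). Then f is positive, continuous, and decreasing on [1, infinity), so the integral test applies.
Compute the improper integral int_{1}^infinity f(x) dx:
  antiderivative F(x) = -3/(4*x^(4/3)).
  As x -> infinity, F(x) -> 0 (since p = 7/3 > 1).
  So int = F(infinity) - F(1) = 0 - (-3/4) = 3/4.
  Finite, so by the integral test, the series converges.

converges


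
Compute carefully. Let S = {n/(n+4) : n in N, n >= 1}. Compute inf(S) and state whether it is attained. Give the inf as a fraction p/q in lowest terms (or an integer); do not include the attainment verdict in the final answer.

Analysis:
- Values: 1/5, 1/3, 3/7, 1/2, ... strictly increasing.
- Minimum is 1/5 (n=1); inf = 1/5 (attained).
- n/(n+4) = 1 - 4/(n+4) -> 1 from below as n -> infinity, and never equals 1.
- So sup = 1 (not attained).
Conclusion: inf(S) = 1/5, attained in S.

1/5


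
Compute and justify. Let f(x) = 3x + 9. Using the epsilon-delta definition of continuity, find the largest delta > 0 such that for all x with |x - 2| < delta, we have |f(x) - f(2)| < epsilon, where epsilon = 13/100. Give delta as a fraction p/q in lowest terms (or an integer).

We compute f(2) = 3*(2) + 9 = 15.
|f(x) - f(2)| = |3x + 9 - (15)| = |3(x - 2)| = 3|x - 2|.
We need 3|x - 2| < 13/100, i.e. |x - 2| < 13/100 / 3 = 13/300.
So any delta <= 13/300 works. Conversely, if delta > 13/300, then x = 2 + 13/300 satisfies |x - 2| = 13/300 < delta but |f(x) - f(2)| = 3 * 13/300 = 13/100, which is not < 13/100; so no larger delta works.
Hence the largest such delta is 13/300.

13/300


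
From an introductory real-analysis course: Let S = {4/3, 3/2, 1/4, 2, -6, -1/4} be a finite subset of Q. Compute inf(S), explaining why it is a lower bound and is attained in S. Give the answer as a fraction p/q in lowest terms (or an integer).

S is finite, so inf(S) = min(S).
Sorted increasing:
-6, -1/4, 1/4, 4/3, 3/2, 2
The extremum is -6.
For every x in S, x >= -6. And -6 is in S, so it is attained.
Therefore inf(S) = -6.

-6


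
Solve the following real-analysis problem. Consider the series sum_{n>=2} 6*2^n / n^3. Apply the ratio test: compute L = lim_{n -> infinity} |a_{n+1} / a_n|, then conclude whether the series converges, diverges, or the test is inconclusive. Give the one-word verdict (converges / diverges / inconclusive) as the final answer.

Let a_n denote the general term. Form the ratio a_{n+1}/a_n and simplify:
a_{n+1}/a_n = 2*n^3/(n + 1)^3
Take the limit as n -> infinity: L = 2.
Since L = 2 > 1 (or L = infinity), the ratio test implies the series diverges.

diverges


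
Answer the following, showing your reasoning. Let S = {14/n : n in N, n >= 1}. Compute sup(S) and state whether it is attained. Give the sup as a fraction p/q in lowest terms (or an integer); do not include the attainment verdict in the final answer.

Analysis:
- Values: 14, 7, 14/3, 7/2, ... strictly decreasing.
- The maximum is 14 (n=1); sup = 14 (attained).
- The set is bounded below by 0; 14/n -> 0 so 0 is the greatest lower bound.
- 0 is not in the set, so inf = 0 is not attained.
Conclusion: sup(S) = 14, attained in S.

14


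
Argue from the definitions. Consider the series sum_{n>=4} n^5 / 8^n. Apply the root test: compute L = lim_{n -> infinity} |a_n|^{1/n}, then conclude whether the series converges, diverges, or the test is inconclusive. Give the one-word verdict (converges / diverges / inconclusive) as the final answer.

Let a_n denote the general term. Form |a_n|^(1/n) and simplify:
|a_n|^(1/n) = n^(5/n)/8
Take the limit as n -> infinity: L = 1/8.
Since L = 1/8 < 1, the root test implies convergence.

converges


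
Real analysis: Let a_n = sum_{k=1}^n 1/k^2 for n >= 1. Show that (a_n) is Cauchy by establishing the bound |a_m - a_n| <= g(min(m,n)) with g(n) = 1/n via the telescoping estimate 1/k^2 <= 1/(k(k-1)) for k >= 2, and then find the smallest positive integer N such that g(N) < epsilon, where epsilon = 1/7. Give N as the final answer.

For m > n >= 1: |a_m - a_n| = sum_{k=n+1}^m 1/k^2.
Use 1/k^2 <= 1/(k(k-1)) = 1/(k-1) - 1/k for k >= 2:
sum_{k=n+1}^m 1/k^2 <= sum_{k=n+1}^m (1/(k-1) - 1/k) = 1/n - 1/m <= 1/n.
By symmetry the same bound holds with n,m swapped, so |a_m - a_n| <= 1/min(m,n) = g(min(m,n)). Since g(n) -> 0, (a_n) is Cauchy.
Now solve g(N) < 1/7: 1/N < 1/7 <=> N > 1/(1/7) = 7.
The smallest integer strictly greater than 7 is N = 8.
Check: g(8) = 1/8 < 1/7; g(7) = 1/7 >= 1/7. So N = 8.

8


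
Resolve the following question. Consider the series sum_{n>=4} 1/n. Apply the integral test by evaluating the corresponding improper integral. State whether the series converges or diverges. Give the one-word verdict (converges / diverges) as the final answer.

Let f(x) = 1/x. Then f is positive, continuous, and decreasing on [4, infinity), so the integral test applies.
Compute the improper integral int_{4}^infinity f(x) dx:
  antiderivative F(x) = log(x).
  As x -> infinity, log(x) -> infinity.
  So int = infinity - log(4) = infinity. By the integral test, the series diverges.

diverges


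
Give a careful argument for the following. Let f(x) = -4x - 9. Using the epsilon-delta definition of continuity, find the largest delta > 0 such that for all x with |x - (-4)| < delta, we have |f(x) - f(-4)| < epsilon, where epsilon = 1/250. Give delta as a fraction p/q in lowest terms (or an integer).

We compute f(-4) = -4*(-4) - 9 = 7.
|f(x) - f(-4)| = |-4x - 9 - (7)| = |-4(x - (-4))| = 4|x - (-4)|.
We need 4|x - (-4)| < 1/250, i.e. |x - (-4)| < 1/250 / 4 = 1/1000.
So any delta <= 1/1000 works. Conversely, if delta > 1/1000, then x = -4 + 1/1000 satisfies |x - (-4)| = 1/1000 < delta but |f(x) - f(-4)| = 4 * 1/1000 = 1/250, which is not < 1/250; so no larger delta works.
Hence the largest such delta is 1/1000.

1/1000


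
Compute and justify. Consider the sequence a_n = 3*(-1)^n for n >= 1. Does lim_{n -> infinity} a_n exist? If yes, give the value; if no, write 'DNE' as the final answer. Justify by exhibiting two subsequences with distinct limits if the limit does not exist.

Examine the behaviour of a_n along subsequences.
Even-n subsequence a_{2k} = 3 -> 3. Odd-n subsequence a_{2k+1} = -3 -> -3.
Since these two subsequential limits are 3 and -3, distinct, the full sequence cannot converge (a convergent sequence has all subsequences tending to the same limit). So lim a_n does not exist.

DNE


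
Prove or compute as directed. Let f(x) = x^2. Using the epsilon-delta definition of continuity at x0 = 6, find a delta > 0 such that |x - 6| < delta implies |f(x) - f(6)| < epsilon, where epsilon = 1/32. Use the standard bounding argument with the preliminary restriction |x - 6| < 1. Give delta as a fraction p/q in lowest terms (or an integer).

Factor: |x^2 - (6)^2| = |x - 6| * |x + 6|.
Impose |x - 6| < 1 first. Then |x + 6| = |(x - 6) + 2*(6)| <= |x - 6| + 2*|6| < 1 + 12 = 13.
So |x^2 - (6)^2| < delta * 13.
We need delta * 13 <= 1/32, i.e. delta <= 1/32/13 = 1/416.
Since 1/416 < 1, this is tighter than 1; take delta = 1/416.
So delta = 1/416 works.

1/416


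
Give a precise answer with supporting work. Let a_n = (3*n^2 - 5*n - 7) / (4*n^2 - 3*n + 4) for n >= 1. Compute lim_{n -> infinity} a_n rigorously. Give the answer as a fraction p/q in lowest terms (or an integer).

Divide numerator and denominator by n^2, the highest power:
numerator / n^2 = 3 - 5/n - 7/n^2
denominator / n^2 = 4 - 3/n + 4/n^2
As n -> infinity, all terms of the form c/n^k (k >= 1) tend to 0.
So numerator / n^2 -> 3 and denominator / n^2 -> 4.
Therefore lim a_n = 3/4.

3/4


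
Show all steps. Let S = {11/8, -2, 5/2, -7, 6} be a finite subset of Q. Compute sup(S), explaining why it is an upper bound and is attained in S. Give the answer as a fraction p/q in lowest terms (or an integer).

S is finite, so sup(S) = max(S).
Sorted decreasing:
6, 5/2, 11/8, -2, -7
The extremum is 6.
For every x in S, x <= 6. And 6 is in S, so it is attained.
Therefore sup(S) = 6.

6


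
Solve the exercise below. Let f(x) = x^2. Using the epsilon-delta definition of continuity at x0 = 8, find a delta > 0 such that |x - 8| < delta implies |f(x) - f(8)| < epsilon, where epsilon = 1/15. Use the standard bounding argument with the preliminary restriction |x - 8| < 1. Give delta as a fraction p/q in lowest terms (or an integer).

Factor: |x^2 - (8)^2| = |x - 8| * |x + 8|.
Impose |x - 8| < 1 first. Then |x + 8| = |(x - 8) + 2*(8)| <= |x - 8| + 2*|8| < 1 + 16 = 17.
So |x^2 - (8)^2| < delta * 17.
We need delta * 17 <= 1/15, i.e. delta <= 1/15/17 = 1/255.
Since 1/255 < 1, this is tighter than 1; take delta = 1/255.
So delta = 1/255 works.

1/255


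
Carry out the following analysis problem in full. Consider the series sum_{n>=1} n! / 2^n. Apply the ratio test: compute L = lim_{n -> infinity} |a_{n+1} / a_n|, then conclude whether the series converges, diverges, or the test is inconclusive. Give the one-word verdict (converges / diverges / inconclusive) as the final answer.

Let a_n denote the general term. Form the ratio a_{n+1}/a_n and simplify:
a_{n+1}/a_n = n/2 + 1/2
Take the limit as n -> infinity: L = infinity.
Since L = infinity > 1 (or L = infinity), the ratio test implies the series diverges.

diverges


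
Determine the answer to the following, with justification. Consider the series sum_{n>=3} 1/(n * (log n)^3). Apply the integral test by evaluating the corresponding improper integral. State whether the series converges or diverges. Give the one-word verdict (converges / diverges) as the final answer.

Let f(x) = 1/(x*log(x)^3). Then f is positive, continuous, and decreasing on [3, infinity), so the integral test applies.
Compute the improper integral int_{3}^infinity f(x) dx:
  antiderivative F(x) = -1/(2*log(x)^2).
  F(x) -> 0 as x -> infinity.  int = 0 - F(3) = 1/(2*log(3)^2) < infinity. By the integral test, the series converges.

converges


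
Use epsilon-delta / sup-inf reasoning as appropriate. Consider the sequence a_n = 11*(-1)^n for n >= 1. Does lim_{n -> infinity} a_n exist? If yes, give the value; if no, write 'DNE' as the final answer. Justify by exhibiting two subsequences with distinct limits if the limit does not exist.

Examine the behaviour of a_n along subsequences.
Even-n subsequence a_{2k} = 11 -> 11. Odd-n subsequence a_{2k+1} = -11 -> -11.
Since these two subsequential limits are 11 and -11, distinct, the full sequence cannot converge (a convergent sequence has all subsequences tending to the same limit). So lim a_n does not exist.

DNE


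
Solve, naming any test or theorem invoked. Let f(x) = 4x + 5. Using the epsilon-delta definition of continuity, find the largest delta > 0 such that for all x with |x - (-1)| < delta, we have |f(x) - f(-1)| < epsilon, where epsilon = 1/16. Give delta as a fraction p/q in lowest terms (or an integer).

We compute f(-1) = 4*(-1) + 5 = 1.
|f(x) - f(-1)| = |4x + 5 - (1)| = |4(x - (-1))| = 4|x - (-1)|.
We need 4|x - (-1)| < 1/16, i.e. |x - (-1)| < 1/16 / 4 = 1/64.
So any delta <= 1/64 works. Conversely, if delta > 1/64, then x = -1 + 1/64 satisfies |x - (-1)| = 1/64 < delta but |f(x) - f(-1)| = 4 * 1/64 = 1/16, which is not < 1/16; so no larger delta works.
Hence the largest such delta is 1/64.

1/64


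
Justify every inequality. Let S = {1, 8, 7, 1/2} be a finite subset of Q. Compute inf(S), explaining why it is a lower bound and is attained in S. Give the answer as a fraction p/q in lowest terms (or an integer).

S is finite, so inf(S) = min(S).
Sorted increasing:
1/2, 1, 7, 8
The extremum is 1/2.
For every x in S, x >= 1/2. And 1/2 is in S, so it is attained.
Therefore inf(S) = 1/2.

1/2


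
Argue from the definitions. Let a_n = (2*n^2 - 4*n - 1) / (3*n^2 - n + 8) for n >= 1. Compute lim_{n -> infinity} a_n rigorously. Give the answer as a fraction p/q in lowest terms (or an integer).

Divide numerator and denominator by n^2, the highest power:
numerator / n^2 = 2 - 4/n - 1/n^2
denominator / n^2 = 3 - 1/n + 8/n^2
As n -> infinity, all terms of the form c/n^k (k >= 1) tend to 0.
So numerator / n^2 -> 2 and denominator / n^2 -> 3.
Therefore lim a_n = 2/3.

2/3


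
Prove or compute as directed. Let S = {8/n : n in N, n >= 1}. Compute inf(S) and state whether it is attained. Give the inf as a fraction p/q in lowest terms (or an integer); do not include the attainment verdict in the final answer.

Analysis:
- Values: 8, 4, 8/3, 2, ... strictly decreasing.
- The maximum is 8 (n=1); sup = 8 (attained).
- The set is bounded below by 0; 8/n -> 0 so 0 is the greatest lower bound.
- 0 is not in the set, so inf = 0 is not attained.
Conclusion: inf(S) = 0, not attained in S.

0


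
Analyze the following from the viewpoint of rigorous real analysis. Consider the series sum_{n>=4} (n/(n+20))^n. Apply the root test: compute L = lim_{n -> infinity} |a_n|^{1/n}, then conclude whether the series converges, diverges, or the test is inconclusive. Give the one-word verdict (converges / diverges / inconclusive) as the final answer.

Let a_n denote the general term. Form |a_n|^(1/n) and simplify:
|a_n|^(1/n) = n/(n + 20)
Take the limit as n -> infinity: L = 1.
Since L = 1, the root test is inconclusive. (In fact a_n = (n/(n+20))^n -> e^(-20) != 0, so the nth-term test shows divergence; but the root test itself gives no conclusion.)

inconclusive


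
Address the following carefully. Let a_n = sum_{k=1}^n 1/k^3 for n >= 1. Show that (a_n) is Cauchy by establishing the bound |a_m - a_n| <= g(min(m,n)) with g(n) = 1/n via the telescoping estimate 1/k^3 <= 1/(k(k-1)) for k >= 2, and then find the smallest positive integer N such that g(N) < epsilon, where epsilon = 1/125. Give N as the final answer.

For m > n >= 1: |a_m - a_n| = sum_{k=n+1}^m 1/k^3.
Use 1/k^3 <= 1/(k(k-1)) = 1/(k-1) - 1/k for k >= 2 (which holds since k^3 >= k^2 >= k(k-1) for k >= 2):
sum_{k=n+1}^m 1/k^3 <= sum_{k=n+1}^m (1/(k-1) - 1/k) = 1/n - 1/m <= 1/n.
By symmetry the same bound holds with n,m swapped, so |a_m - a_n| <= 1/min(m,n) = g(min(m,n)). Since g(n) -> 0, (a_n) is Cauchy.
Now solve g(N) < 1/125: 1/N < 1/125 <=> N > 1/(1/125) = 125.
The smallest integer strictly greater than 125 is N = 126.
Check: g(126) = 1/126 < 1/125; g(125) = 1/125 >= 1/125. So N = 126.

126


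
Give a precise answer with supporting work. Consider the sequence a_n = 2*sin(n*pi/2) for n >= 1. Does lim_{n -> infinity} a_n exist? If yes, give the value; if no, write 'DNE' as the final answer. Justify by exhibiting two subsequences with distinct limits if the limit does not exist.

Examine the behaviour of a_n along subsequences.
a_{4k+1} = 2*sin(pi/2 + 2k*pi) = 2 -> 2. a_{4k+3} = 2*sin(3pi/2 + 2k*pi) = -2 -> -2.
Since these two subsequential limits are 2 and -2, distinct, the full sequence cannot converge (a convergent sequence has all subsequences tending to the same limit). So lim a_n does not exist.

DNE


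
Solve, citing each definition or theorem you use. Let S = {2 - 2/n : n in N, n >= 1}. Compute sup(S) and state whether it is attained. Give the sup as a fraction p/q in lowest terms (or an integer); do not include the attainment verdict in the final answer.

Analysis:
- Values: 0, 1, 4/3, 3/2, ... strictly increasing.
- Minimum is 0 (n=1); inf = 0 (attained).
- 2 - 2/n -> 2 from below; sup = 2, not attained.
Conclusion: sup(S) = 2, not attained in S.

2


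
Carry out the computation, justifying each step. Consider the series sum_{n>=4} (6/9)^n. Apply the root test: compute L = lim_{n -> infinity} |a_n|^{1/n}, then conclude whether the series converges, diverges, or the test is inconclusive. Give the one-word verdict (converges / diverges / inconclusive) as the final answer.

Let a_n denote the general term. Form |a_n|^(1/n) and simplify:
|a_n|^(1/n) = 2/3
Take the limit as n -> infinity: L = 2/3.
Since L = 2/3 < 1, the root test implies convergence.

converges


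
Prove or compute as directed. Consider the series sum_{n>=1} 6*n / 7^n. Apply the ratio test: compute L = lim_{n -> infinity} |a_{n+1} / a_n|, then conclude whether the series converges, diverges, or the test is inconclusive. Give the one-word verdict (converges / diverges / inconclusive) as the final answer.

Let a_n denote the general term. Form the ratio a_{n+1}/a_n and simplify:
a_{n+1}/a_n = (n + 1)/(7*n)
Take the limit as n -> infinity: L = 1/7.
Since L = 1/7 < 1, the ratio test implies the series converges.

converges


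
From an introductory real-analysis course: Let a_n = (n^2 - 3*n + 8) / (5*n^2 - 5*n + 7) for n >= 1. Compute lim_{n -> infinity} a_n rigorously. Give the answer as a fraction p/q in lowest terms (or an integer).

Divide numerator and denominator by n^2, the highest power:
numerator / n^2 = 1 - 3/n + 8/n^2
denominator / n^2 = 5 - 5/n + 7/n^2
As n -> infinity, all terms of the form c/n^k (k >= 1) tend to 0.
So numerator / n^2 -> 1 and denominator / n^2 -> 5.
Therefore lim a_n = 1/5.

1/5


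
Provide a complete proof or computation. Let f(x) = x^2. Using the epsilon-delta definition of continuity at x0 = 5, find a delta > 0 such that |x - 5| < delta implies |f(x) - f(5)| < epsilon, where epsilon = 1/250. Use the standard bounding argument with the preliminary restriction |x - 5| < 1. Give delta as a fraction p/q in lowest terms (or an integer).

Factor: |x^2 - (5)^2| = |x - 5| * |x + 5|.
Impose |x - 5| < 1 first. Then |x + 5| = |(x - 5) + 2*(5)| <= |x - 5| + 2*|5| < 1 + 10 = 11.
So |x^2 - (5)^2| < delta * 11.
We need delta * 11 <= 1/250, i.e. delta <= 1/250/11 = 1/2750.
Since 1/2750 < 1, this is tighter than 1; take delta = 1/2750.
So delta = 1/2750 works.

1/2750


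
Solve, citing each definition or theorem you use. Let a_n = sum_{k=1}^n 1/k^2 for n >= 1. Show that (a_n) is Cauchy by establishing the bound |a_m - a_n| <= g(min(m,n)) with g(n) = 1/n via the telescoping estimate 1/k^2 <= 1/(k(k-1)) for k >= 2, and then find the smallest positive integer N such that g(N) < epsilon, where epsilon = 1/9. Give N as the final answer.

For m > n >= 1: |a_m - a_n| = sum_{k=n+1}^m 1/k^2.
Use 1/k^2 <= 1/(k(k-1)) = 1/(k-1) - 1/k for k >= 2:
sum_{k=n+1}^m 1/k^2 <= sum_{k=n+1}^m (1/(k-1) - 1/k) = 1/n - 1/m <= 1/n.
By symmetry the same bound holds with n,m swapped, so |a_m - a_n| <= 1/min(m,n) = g(min(m,n)). Since g(n) -> 0, (a_n) is Cauchy.
Now solve g(N) < 1/9: 1/N < 1/9 <=> N > 1/(1/9) = 9.
The smallest integer strictly greater than 9 is N = 10.
Check: g(10) = 1/10 < 1/9; g(9) = 1/9 >= 1/9. So N = 10.

10


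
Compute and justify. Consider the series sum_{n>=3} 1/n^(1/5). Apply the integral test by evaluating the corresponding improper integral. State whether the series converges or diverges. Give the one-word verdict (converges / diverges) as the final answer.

Let f(x) = x^(-1/5). Then f is positive, continuous, and decreasing on [3, infinity), so the integral test applies.
Compute the improper integral int_{3}^infinity f(x) dx:
  antiderivative F(x) = 5*x^(4/5)/4.
  As x -> infinity, F(x) -> infinity (since p = 1/5 < 1).
  So the integral diverges. By the integral test, the series diverges.

diverges


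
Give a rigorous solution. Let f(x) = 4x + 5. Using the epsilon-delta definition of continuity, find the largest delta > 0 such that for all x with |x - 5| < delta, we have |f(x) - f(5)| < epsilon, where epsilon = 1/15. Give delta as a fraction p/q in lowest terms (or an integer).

We compute f(5) = 4*(5) + 5 = 25.
|f(x) - f(5)| = |4x + 5 - (25)| = |4(x - 5)| = 4|x - 5|.
We need 4|x - 5| < 1/15, i.e. |x - 5| < 1/15 / 4 = 1/60.
So any delta <= 1/60 works. Conversely, if delta > 1/60, then x = 5 + 1/60 satisfies |x - 5| = 1/60 < delta but |f(x) - f(5)| = 4 * 1/60 = 1/15, which is not < 1/15; so no larger delta works.
Hence the largest such delta is 1/60.

1/60


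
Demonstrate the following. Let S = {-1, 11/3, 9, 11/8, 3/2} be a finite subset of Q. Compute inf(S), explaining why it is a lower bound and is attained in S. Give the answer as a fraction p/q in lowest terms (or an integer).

S is finite, so inf(S) = min(S).
Sorted increasing:
-1, 11/8, 3/2, 11/3, 9
The extremum is -1.
For every x in S, x >= -1. And -1 is in S, so it is attained.
Therefore inf(S) = -1.

-1


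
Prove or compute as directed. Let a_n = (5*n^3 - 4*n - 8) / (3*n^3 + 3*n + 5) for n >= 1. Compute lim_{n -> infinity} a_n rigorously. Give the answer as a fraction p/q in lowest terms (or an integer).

Divide numerator and denominator by n^3, the highest power:
numerator / n^3 = 5 - 4/n^2 - 8/n^3
denominator / n^3 = 3 + 3/n^2 + 5/n^3
As n -> infinity, all terms of the form c/n^k (k >= 1) tend to 0.
So numerator / n^3 -> 5 and denominator / n^3 -> 3.
Therefore lim a_n = 5/3.

5/3


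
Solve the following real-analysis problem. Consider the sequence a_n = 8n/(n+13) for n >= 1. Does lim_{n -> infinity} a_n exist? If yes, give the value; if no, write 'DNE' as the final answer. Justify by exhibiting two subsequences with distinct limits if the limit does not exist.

Examine the behaviour of a_n along subsequences.
Even-n subsequence a_{2k} = 8(2k)/(2k+13) -> 8. Odd-n subsequence a_{2k+1} = 8(2k+1)/(2k+14) -> 8. Both tend to 8, which suggests the limit is 8; verify directly.
|a_n - 8| = |8n - 8(n+13)| / (n+13) = 104/(n+13) < 104/n for every n >= 1.
Given epsilon > 0, choose a positive integer N > 104/epsilon. Then for all n >= N, |a_n - 8| < 104/n <= 104/N < epsilon.
So by the definition of the limit, lim a_n exists and equals 8.

8


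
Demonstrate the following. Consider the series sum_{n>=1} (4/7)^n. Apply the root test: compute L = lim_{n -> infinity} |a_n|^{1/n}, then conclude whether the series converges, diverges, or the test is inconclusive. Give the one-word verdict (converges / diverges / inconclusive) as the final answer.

Let a_n denote the general term. Form |a_n|^(1/n) and simplify:
|a_n|^(1/n) = 4/7
Take the limit as n -> infinity: L = 4/7.
Since L = 4/7 < 1, the root test implies convergence.

converges


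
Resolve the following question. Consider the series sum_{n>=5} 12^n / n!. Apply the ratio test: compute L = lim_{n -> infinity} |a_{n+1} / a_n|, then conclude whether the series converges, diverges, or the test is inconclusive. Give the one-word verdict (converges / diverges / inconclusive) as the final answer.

Let a_n denote the general term. Form the ratio a_{n+1}/a_n and simplify:
a_{n+1}/a_n = 12/(n + 1)
Take the limit as n -> infinity: L = 0.
Since L = 0 < 1, the ratio test implies the series converges.

converges


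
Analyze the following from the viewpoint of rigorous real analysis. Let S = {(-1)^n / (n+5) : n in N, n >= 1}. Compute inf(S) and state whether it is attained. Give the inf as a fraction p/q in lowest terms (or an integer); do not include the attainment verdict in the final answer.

Analysis:
- Values: -1/6, 1/7, -1/8, 1/9, -1/10, ...
- Positive terms (even n): 1/(2+5), 1/(4+5), ... decreasing -> max = 1/7 (n=2).
- Negative terms (odd n): -1/(1+5), -1/(3+5), ... increasing -> min = -1/6 (n=1).
- So sup = 1/7 (attained at n=2); inf = -1/6 (attained at n=1).
Conclusion: inf(S) = -1/6, attained in S.

-1/6


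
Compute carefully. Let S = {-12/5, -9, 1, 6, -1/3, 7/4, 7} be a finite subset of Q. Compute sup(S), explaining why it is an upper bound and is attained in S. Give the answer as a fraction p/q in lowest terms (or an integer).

S is finite, so sup(S) = max(S).
Sorted decreasing:
7, 6, 7/4, 1, -1/3, -12/5, -9
The extremum is 7.
For every x in S, x <= 7. And 7 is in S, so it is attained.
Therefore sup(S) = 7.

7


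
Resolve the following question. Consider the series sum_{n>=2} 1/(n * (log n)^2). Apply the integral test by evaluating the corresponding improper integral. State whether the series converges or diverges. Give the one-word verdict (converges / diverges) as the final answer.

Let f(x) = 1/(x*log(x)^2). Then f is positive, continuous, and decreasing on [2, infinity), so the integral test applies.
Compute the improper integral int_{2}^infinity f(x) dx:
  antiderivative F(x) = -1/log(x).
  F(x) -> 0 as x -> infinity.  int = 0 - F(2) = 1/log(2) < infinity. By the integral test, the series converges.

converges


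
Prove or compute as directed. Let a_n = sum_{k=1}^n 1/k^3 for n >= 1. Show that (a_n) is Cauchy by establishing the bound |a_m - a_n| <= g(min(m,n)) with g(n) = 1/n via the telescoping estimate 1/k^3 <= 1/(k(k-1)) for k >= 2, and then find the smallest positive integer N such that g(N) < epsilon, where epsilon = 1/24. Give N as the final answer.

For m > n >= 1: |a_m - a_n| = sum_{k=n+1}^m 1/k^3.
Use 1/k^3 <= 1/(k(k-1)) = 1/(k-1) - 1/k for k >= 2 (which holds since k^3 >= k^2 >= k(k-1) for k >= 2):
sum_{k=n+1}^m 1/k^3 <= sum_{k=n+1}^m (1/(k-1) - 1/k) = 1/n - 1/m <= 1/n.
By symmetry the same bound holds with n,m swapped, so |a_m - a_n| <= 1/min(m,n) = g(min(m,n)). Since g(n) -> 0, (a_n) is Cauchy.
Now solve g(N) < 1/24: 1/N < 1/24 <=> N > 1/(1/24) = 24.
The smallest integer strictly greater than 24 is N = 25.
Check: g(25) = 1/25 < 1/24; g(24) = 1/24 >= 1/24. So N = 25.

25


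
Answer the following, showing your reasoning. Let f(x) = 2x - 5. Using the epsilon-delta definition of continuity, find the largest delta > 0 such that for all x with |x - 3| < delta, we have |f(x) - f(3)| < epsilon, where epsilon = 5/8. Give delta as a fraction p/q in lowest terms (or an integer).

We compute f(3) = 2*(3) - 5 = 1.
|f(x) - f(3)| = |2x - 5 - (1)| = |2(x - 3)| = 2|x - 3|.
We need 2|x - 3| < 5/8, i.e. |x - 3| < 5/8 / 2 = 5/16.
So any delta <= 5/16 works. Conversely, if delta > 5/16, then x = 3 + 5/16 satisfies |x - 3| = 5/16 < delta but |f(x) - f(3)| = 2 * 5/16 = 5/8, which is not < 5/8; so no larger delta works.
Hence the largest such delta is 5/16.

5/16


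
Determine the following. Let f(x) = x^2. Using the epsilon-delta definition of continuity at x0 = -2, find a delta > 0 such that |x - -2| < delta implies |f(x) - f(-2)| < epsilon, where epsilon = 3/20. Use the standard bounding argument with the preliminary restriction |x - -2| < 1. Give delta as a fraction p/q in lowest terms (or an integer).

Factor: |x^2 - (-2)^2| = |x - -2| * |x + -2|.
Impose |x - -2| < 1 first. Then |x + -2| = |(x - -2) + 2*(-2)| <= |x - -2| + 2*|-2| < 1 + 4 = 5.
So |x^2 - (-2)^2| < delta * 5.
We need delta * 5 <= 3/20, i.e. delta <= 3/20/5 = 3/100.
Since 3/100 < 1, this is tighter than 1; take delta = 3/100.
So delta = 3/100 works.

3/100


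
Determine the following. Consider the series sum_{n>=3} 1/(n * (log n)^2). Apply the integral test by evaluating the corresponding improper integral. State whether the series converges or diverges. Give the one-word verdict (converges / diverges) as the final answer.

Let f(x) = 1/(x*log(x)^2). Then f is positive, continuous, and decreasing on [3, infinity), so the integral test applies.
Compute the improper integral int_{3}^infinity f(x) dx:
  antiderivative F(x) = -1/log(x).
  F(x) -> 0 as x -> infinity.  int = 0 - F(3) = 1/log(3) < infinity. By the integral test, the series converges.

converges


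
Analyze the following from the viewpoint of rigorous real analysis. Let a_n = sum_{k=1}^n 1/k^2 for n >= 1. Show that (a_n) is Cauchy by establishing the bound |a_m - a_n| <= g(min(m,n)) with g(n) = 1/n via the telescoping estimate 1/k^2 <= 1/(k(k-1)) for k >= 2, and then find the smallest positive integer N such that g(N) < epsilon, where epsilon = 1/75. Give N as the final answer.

For m > n >= 1: |a_m - a_n| = sum_{k=n+1}^m 1/k^2.
Use 1/k^2 <= 1/(k(k-1)) = 1/(k-1) - 1/k for k >= 2:
sum_{k=n+1}^m 1/k^2 <= sum_{k=n+1}^m (1/(k-1) - 1/k) = 1/n - 1/m <= 1/n.
By symmetry the same bound holds with n,m swapped, so |a_m - a_n| <= 1/min(m,n) = g(min(m,n)). Since g(n) -> 0, (a_n) is Cauchy.
Now solve g(N) < 1/75: 1/N < 1/75 <=> N > 1/(1/75) = 75.
The smallest integer strictly greater than 75 is N = 76.
Check: g(76) = 1/76 < 1/75; g(75) = 1/75 >= 1/75. So N = 76.

76


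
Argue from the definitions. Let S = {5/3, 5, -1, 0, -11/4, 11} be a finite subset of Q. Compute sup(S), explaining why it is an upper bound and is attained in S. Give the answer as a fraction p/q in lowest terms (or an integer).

S is finite, so sup(S) = max(S).
Sorted decreasing:
11, 5, 5/3, 0, -1, -11/4
The extremum is 11.
For every x in S, x <= 11. And 11 is in S, so it is attained.
Therefore sup(S) = 11.

11


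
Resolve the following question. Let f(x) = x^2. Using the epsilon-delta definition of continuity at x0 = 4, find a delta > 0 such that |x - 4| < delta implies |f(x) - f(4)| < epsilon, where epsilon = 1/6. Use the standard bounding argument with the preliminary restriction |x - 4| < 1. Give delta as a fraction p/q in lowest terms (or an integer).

Factor: |x^2 - (4)^2| = |x - 4| * |x + 4|.
Impose |x - 4| < 1 first. Then |x + 4| = |(x - 4) + 2*(4)| <= |x - 4| + 2*|4| < 1 + 8 = 9.
So |x^2 - (4)^2| < delta * 9.
We need delta * 9 <= 1/6, i.e. delta <= 1/6/9 = 1/54.
Since 1/54 < 1, this is tighter than 1; take delta = 1/54.
So delta = 1/54 works.

1/54


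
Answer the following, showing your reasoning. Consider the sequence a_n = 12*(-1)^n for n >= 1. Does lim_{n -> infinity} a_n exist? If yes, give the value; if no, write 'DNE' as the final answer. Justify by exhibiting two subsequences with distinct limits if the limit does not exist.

Examine the behaviour of a_n along subsequences.
Even-n subsequence a_{2k} = 12 -> 12. Odd-n subsequence a_{2k+1} = -12 -> -12.
Since these two subsequential limits are 12 and -12, distinct, the full sequence cannot converge (a convergent sequence has all subsequences tending to the same limit). So lim a_n does not exist.

DNE


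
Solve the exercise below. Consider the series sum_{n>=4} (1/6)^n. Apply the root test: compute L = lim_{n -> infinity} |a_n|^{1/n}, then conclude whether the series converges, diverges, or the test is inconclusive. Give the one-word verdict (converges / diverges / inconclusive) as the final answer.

Let a_n denote the general term. Form |a_n|^(1/n) and simplify:
|a_n|^(1/n) = 1/6
Take the limit as n -> infinity: L = 1/6.
Since L = 1/6 < 1, the root test implies convergence.

converges


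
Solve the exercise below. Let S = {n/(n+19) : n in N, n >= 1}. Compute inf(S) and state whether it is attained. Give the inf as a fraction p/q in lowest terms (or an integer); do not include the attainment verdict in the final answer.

Analysis:
- Values: 1/20, 2/21, 3/22, 4/23, ... strictly increasing.
- Minimum is 1/20 (n=1); inf = 1/20 (attained).
- n/(n+19) = 1 - 19/(n+19) -> 1 from below as n -> infinity, and never equals 1.
- So sup = 1 (not attained).
Conclusion: inf(S) = 1/20, attained in S.

1/20


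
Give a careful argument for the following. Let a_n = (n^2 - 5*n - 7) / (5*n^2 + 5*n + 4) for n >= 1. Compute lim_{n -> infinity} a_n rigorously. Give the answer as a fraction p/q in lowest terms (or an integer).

Divide numerator and denominator by n^2, the highest power:
numerator / n^2 = 1 - 5/n - 7/n^2
denominator / n^2 = 5 + 5/n + 4/n^2
As n -> infinity, all terms of the form c/n^k (k >= 1) tend to 0.
So numerator / n^2 -> 1 and denominator / n^2 -> 5.
Therefore lim a_n = 1/5.

1/5


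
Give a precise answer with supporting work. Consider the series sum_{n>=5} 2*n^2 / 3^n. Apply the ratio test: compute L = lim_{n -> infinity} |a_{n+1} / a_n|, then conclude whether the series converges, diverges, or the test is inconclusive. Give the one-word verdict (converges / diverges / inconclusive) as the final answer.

Let a_n denote the general term. Form the ratio a_{n+1}/a_n and simplify:
a_{n+1}/a_n = (n + 1)^2/(3*n^2)
Take the limit as n -> infinity: L = 1/3.
Since L = 1/3 < 1, the ratio test implies the series converges.

converges


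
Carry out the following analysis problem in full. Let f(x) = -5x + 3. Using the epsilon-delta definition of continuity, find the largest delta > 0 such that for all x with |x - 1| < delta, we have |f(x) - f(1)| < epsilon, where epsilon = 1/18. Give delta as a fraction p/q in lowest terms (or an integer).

We compute f(1) = -5*(1) + 3 = -2.
|f(x) - f(1)| = |-5x + 3 - (-2)| = |-5(x - 1)| = 5|x - 1|.
We need 5|x - 1| < 1/18, i.e. |x - 1| < 1/18 / 5 = 1/90.
So any delta <= 1/90 works. Conversely, if delta > 1/90, then x = 1 + 1/90 satisfies |x - 1| = 1/90 < delta but |f(x) - f(1)| = 5 * 1/90 = 1/18, which is not < 1/18; so no larger delta works.
Hence the largest such delta is 1/90.

1/90


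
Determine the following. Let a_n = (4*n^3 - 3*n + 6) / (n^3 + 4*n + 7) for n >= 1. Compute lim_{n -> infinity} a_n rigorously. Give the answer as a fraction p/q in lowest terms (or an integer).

Divide numerator and denominator by n^3, the highest power:
numerator / n^3 = 4 - 3/n^2 + 6/n^3
denominator / n^3 = 1 + 4/n^2 + 7/n^3
As n -> infinity, all terms of the form c/n^k (k >= 1) tend to 0.
So numerator / n^3 -> 4 and denominator / n^3 -> 1.
Therefore lim a_n = 4.

4


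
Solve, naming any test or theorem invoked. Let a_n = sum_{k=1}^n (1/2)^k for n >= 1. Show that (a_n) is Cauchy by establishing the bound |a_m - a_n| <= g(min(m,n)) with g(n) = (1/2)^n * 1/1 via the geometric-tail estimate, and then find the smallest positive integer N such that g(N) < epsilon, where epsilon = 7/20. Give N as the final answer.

For m > n >= 1: |a_m - a_n| = sum_{k=n+1}^m (1/2)^k < sum_{k=n+1}^infinity (1/2)^k = (1/2)^(n+1) / (1 - 1/2) = (1/2)^n * (1/2) * (2/1) = (1/2)^n * 1/1.
So g(n) = (1/2)^n / 1. Since g(n) -> 0, (a_n) is Cauchy.
Now solve g(N) < 7/20: (1/2)^N / 1 < 7/20 <=> 2^N > 1 / (1 * 7/20) = 20/7.
Check powers of 2: 2^1 = 2 <= 20/7, 2^2 = 4 > 20/7.
So the smallest such N is 2. Check: g(2) = 1/(1 * 4) = 1/4 < 7/20.

2


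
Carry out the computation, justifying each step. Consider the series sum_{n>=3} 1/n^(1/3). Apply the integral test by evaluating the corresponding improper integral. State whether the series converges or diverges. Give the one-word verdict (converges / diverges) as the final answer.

Let f(x) = x^(-1/3). Then f is positive, continuous, and decreasing on [3, infinity), so the integral test applies.
Compute the improper integral int_{3}^infinity f(x) dx:
  antiderivative F(x) = 3*x^(2/3)/2.
  As x -> infinity, F(x) -> infinity (since p = 1/3 < 1).
  So the integral diverges. By the integral test, the series diverges.

diverges


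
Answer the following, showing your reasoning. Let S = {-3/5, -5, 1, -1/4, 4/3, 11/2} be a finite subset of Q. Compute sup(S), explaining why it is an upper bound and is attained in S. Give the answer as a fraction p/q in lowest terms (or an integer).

S is finite, so sup(S) = max(S).
Sorted decreasing:
11/2, 4/3, 1, -1/4, -3/5, -5
The extremum is 11/2.
For every x in S, x <= 11/2. And 11/2 is in S, so it is attained.
Therefore sup(S) = 11/2.

11/2


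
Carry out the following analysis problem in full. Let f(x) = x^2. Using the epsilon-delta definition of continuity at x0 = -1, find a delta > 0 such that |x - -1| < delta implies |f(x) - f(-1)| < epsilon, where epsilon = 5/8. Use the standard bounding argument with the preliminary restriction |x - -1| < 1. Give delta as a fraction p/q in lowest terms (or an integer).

Factor: |x^2 - (-1)^2| = |x - -1| * |x + -1|.
Impose |x - -1| < 1 first. Then |x + -1| = |(x - -1) + 2*(-1)| <= |x - -1| + 2*|-1| < 1 + 2 = 3.
So |x^2 - (-1)^2| < delta * 3.
We need delta * 3 <= 5/8, i.e. delta <= 5/8/3 = 5/24.
Since 5/24 < 1, this is tighter than 1; take delta = 5/24.
So delta = 5/24 works.

5/24


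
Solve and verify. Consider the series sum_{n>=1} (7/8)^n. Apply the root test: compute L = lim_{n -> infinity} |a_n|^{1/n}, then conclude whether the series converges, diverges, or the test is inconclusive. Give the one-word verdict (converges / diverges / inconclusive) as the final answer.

Let a_n denote the general term. Form |a_n|^(1/n) and simplify:
|a_n|^(1/n) = 7/8
Take the limit as n -> infinity: L = 7/8.
Since L = 7/8 < 1, the root test implies convergence.

converges


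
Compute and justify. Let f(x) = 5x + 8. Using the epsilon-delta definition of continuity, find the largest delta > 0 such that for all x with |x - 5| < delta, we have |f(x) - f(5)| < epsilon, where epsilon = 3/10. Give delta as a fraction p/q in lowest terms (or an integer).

We compute f(5) = 5*(5) + 8 = 33.
|f(x) - f(5)| = |5x + 8 - (33)| = |5(x - 5)| = 5|x - 5|.
We need 5|x - 5| < 3/10, i.e. |x - 5| < 3/10 / 5 = 3/50.
So any delta <= 3/50 works. Conversely, if delta > 3/50, then x = 5 + 3/50 satisfies |x - 5| = 3/50 < delta but |f(x) - f(5)| = 5 * 3/50 = 3/10, which is not < 3/10; so no larger delta works.
Hence the largest such delta is 3/50.

3/50
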